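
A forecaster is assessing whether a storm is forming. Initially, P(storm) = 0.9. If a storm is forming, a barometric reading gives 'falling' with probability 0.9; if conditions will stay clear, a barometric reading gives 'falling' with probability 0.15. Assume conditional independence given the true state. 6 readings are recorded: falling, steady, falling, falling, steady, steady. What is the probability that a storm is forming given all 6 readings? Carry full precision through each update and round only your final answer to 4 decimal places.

Each posterior becomes the prior for the next update.
After 'falling': P(storm) = 0.9·0.9000 / (0.9·0.9000 + 0.15·0.1000) ≈ 0.9818
After 'steady': P(storm) = 0.1·0.9818 / (0.1·0.9818 + 0.85·0.0182) ≈ 0.8640
After 'falling': P(storm) = 0.9·0.8640 / (0.9·0.8640 + 0.15·0.1360) ≈ 0.9744
After 'falling': P(storm) = 0.9·0.9744 / (0.9·0.9744 + 0.15·0.0256) ≈ 0.9956
After 'steady': P(storm) = 0.1·0.9956 / (0.1·0.9956 + 0.85·0.0044) ≈ 0.9642
After 'steady': P(storm) = 0.1·0.9642 / (0.1·0.9642 + 0.85·0.0358) ≈ 0.7599

0.7599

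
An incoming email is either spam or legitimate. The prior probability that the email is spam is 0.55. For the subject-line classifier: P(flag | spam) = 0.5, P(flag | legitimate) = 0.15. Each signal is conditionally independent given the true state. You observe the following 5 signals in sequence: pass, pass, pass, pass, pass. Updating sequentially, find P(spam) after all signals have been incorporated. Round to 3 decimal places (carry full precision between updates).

0.079

After 'pass': P(spam) = 0.5·0.5500 / (0.5·0.5500 + 0.85·0.4500) ≈ 0.4183
After 'pass': P(spam) = 0.5·0.4183 / (0.5·0.4183 + 0.85·0.5817) ≈ 0.2972
After 'pass': P(spam) = 0.5·0.2972 / (0.5·0.2972 + 0.85·0.7028) ≈ 0.1992
After 'pass': P(spam) = 0.5·0.1992 / (0.5·0.1992 + 0.85·0.8008) ≈ 0.1277
After 'pass': P(spam) = 0.5·0.1277 / (0.5·0.1277 + 0.85·0.8723) ≈ 0.0793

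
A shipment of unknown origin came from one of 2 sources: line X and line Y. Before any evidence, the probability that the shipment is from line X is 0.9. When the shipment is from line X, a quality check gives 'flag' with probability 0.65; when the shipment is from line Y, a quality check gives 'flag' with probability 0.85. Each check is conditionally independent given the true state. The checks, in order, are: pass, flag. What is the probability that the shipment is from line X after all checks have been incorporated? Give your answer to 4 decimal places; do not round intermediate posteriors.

0.9414

Apply Bayes' rule sequentially, carrying P(line X) forward.
After 'pass': P(line X) = 0.35·0.9000 / (0.35·0.9000 + 0.15·0.1000) ≈ 0.9545
After 'flag': P(line X) = 0.65·0.9545 / (0.65·0.9545 + 0.85·0.0455) ≈ 0.9414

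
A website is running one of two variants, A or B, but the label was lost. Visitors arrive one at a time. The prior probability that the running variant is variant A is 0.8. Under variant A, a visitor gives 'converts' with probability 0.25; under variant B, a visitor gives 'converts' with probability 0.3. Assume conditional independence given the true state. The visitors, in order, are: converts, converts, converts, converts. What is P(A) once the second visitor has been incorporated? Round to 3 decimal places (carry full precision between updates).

0.735

Each posterior becomes the prior for the next update.
After 'converts': P(A) = 0.25·0.8000 / (0.25·0.8000 + 0.3·0.2000) ≈ 0.7692
After 'converts': P(A) = 0.25·0.7692 / (0.25·0.7692 + 0.3·0.2308) ≈ 0.7353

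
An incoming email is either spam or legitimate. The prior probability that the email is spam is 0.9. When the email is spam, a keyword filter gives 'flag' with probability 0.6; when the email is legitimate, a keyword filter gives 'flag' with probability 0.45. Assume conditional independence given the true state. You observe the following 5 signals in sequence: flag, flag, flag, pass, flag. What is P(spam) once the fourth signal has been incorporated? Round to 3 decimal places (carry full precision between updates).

0.939

After 'flag': P(spam) = 0.6·0.9000 / (0.6·0.9000 + 0.45·0.1000) ≈ 0.9231
After 'flag': P(spam) = 0.6·0.9231 / (0.6·0.9231 + 0.45·0.0769) ≈ 0.9412
After 'flag': P(spam) = 0.6·0.9412 / (0.6·0.9412 + 0.45·0.0588) ≈ 0.9552
After 'pass': P(spam) = 0.4·0.9552 / (0.4·0.9552 + 0.55·0.0448) ≈ 0.9394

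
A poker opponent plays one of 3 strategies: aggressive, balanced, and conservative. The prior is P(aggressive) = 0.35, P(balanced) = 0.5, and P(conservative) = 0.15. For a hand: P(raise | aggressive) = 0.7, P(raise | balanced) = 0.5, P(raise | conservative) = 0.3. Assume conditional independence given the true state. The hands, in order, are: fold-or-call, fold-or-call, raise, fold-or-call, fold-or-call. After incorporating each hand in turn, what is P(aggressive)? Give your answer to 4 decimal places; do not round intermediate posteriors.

0.0698

After 'fold-or-call': normaliser = 0.3·0.3500 + 0.5·0.5000 + 0.7·0.1500; P(aggressive) ≈ 0.2283, P(balanced) ≈ 0.5435, P(conservative) ≈ 0.2283
After 'fold-or-call': normaliser = 0.3·0.2283 + 0.5·0.5435 + 0.7·0.2283; P(aggressive) ≈ 0.1370, P(balanced) ≈ 0.5435, P(conservative) ≈ 0.3196
After 'raise': normaliser = 0.7·0.1370 + 0.5·0.5435 + 0.3·0.3196; P(aggressive) ≈ 0.2068, P(balanced) ≈ 0.5863, P(conservative) ≈ 0.2068
After 'fold-or-call': normaliser = 0.3·0.2068 + 0.5·0.5863 + 0.7·0.2068; P(aggressive) ≈ 0.1241, P(balanced) ≈ 0.5863, P(conservative) ≈ 0.2896
After 'fold-or-call': normaliser = 0.3·0.1241 + 0.5·0.5863 + 0.7·0.2896; P(aggressive) ≈ 0.0698, P(balanced) ≈ 0.5499, P(conservative) ≈ 0.3803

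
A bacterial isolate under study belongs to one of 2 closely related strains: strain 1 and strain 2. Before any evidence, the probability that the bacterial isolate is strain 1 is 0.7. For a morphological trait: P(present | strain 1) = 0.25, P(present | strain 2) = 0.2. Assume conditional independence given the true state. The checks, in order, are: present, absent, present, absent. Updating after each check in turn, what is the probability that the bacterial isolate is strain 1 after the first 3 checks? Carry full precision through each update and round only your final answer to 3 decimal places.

After 'present': P(strain 1) = 0.25·0.7000 / (0.25·0.7000 + 0.2·0.3000) ≈ 0.7447
After 'absent': P(strain 1) = 0.75·0.7447 / (0.75·0.7447 + 0.8·0.2553) ≈ 0.7322
After 'present': P(strain 1) = 0.25·0.7322 / (0.25·0.7322 + 0.2·0.2678) ≈ 0.7737

0.774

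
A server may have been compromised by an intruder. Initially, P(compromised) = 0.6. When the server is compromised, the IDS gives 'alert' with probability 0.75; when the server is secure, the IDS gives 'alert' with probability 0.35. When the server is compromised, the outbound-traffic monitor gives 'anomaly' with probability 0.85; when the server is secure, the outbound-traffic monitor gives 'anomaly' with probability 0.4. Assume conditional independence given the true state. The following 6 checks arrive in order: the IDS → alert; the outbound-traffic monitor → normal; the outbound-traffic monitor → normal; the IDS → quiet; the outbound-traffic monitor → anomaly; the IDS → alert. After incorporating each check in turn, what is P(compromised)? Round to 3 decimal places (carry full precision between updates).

0.260

Apply Bayes' rule sequentially, carrying P(compromised) forward.
After the IDS='alert': P(compromised) = 0.75·0.6000 / (0.75·0.6000 + 0.35·0.4000) ≈ 0.7627
After the outbound-traffic monitor='normal': P(compromised) = 0.15·0.7627 / (0.15·0.7627 + 0.6·0.2373) ≈ 0.4455
After the outbound-traffic monitor='normal': P(compromised) = 0.15·0.4455 / (0.15·0.4455 + 0.6·0.5545) ≈ 0.1673
After the IDS='quiet': P(compromised) = 0.25·0.1673 / (0.25·0.1673 + 0.65·0.8327) ≈ 0.0717
After the outbound-traffic monitor='anomaly': P(compromised) = 0.85·0.0717 / (0.85·0.0717 + 0.4·0.9283) ≈ 0.1410
After the IDS='alert': P(compromised) = 0.75·0.1410 / (0.75·0.1410 + 0.35·0.8590) ≈ 0.2603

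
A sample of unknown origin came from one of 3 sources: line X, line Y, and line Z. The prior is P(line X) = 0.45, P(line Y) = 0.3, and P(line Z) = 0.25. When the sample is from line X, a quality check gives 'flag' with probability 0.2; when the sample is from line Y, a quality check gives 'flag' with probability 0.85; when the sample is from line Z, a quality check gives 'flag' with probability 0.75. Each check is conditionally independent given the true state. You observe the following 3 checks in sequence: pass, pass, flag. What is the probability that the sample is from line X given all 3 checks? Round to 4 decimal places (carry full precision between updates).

0.7674

After 'pass': normaliser = 0.8·0.4500 + 0.15·0.3000 + 0.25·0.2500; P(line X) ≈ 0.7701, P(line Y) ≈ 0.0963, P(line Z) ≈ 0.1337
After 'pass': normaliser = 0.8·0.7701 + 0.15·0.0963 + 0.25·0.1337; P(line X) ≈ 0.9279, P(line Y) ≈ 0.0217, P(line Z) ≈ 0.0503
After 'flag': normaliser = 0.2·0.9279 + 0.85·0.0217 + 0.75·0.0503; P(line X) ≈ 0.7674, P(line Y) ≈ 0.0764, P(line Z) ≈ 0.1561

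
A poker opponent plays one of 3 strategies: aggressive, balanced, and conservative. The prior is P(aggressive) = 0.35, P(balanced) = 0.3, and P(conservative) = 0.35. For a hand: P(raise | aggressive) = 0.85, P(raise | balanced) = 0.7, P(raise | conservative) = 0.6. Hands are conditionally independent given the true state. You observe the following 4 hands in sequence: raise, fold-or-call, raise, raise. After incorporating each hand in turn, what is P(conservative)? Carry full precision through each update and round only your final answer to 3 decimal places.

After 'raise': normaliser = 0.85·0.3500 + 0.7·0.3000 + 0.6·0.3500; P(aggressive) ≈ 0.4146, P(balanced) ≈ 0.2927, P(conservative) ≈ 0.2927
After 'fold-or-call': normaliser = 0.15·0.4146 + 0.3·0.2927 + 0.4·0.2927; P(aggressive) ≈ 0.2329, P(balanced) ≈ 0.3288, P(conservative) ≈ 0.4384
After 'raise': normaliser = 0.85·0.2329 + 0.7·0.3288 + 0.6·0.4384; P(aggressive) ≈ 0.2864, P(balanced) ≈ 0.3330, P(conservative) ≈ 0.3806
After 'raise': normaliser = 0.85·0.2864 + 0.7·0.3330 + 0.6·0.3806; P(aggressive) ≈ 0.3454, P(balanced) ≈ 0.3307, P(conservative) ≈ 0.3239

0.324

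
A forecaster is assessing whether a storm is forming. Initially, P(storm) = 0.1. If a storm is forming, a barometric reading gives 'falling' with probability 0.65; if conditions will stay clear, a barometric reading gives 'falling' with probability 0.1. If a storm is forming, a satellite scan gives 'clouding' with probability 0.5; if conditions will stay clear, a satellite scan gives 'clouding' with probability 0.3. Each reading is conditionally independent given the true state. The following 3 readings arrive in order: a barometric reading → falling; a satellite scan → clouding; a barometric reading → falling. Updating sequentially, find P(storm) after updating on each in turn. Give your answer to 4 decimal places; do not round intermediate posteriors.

0.8867

After a barometric reading='falling': P(storm) = 0.65·0.1000 / (0.65·0.1000 + 0.1·0.9000) ≈ 0.4194
After a satellite scan='clouding': P(storm) = 0.5·0.4194 / (0.5·0.4194 + 0.3·0.5806) ≈ 0.5462
After a barometric reading='falling': P(storm) = 0.65·0.5462 / (0.65·0.5462 + 0.1·0.4538) ≈ 0.8867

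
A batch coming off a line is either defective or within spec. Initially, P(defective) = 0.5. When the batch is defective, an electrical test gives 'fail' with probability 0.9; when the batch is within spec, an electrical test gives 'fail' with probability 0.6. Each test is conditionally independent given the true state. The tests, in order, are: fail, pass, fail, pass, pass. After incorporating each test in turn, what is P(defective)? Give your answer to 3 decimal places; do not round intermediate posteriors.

Apply Bayes' rule sequentially, carrying P(defective) forward.
After 'fail': P(defective) = 0.9·0.5000 / (0.9·0.5000 + 0.6·0.5000) ≈ 0.6000
After 'pass': P(defective) = 0.1·0.6000 / (0.1·0.6000 + 0.4·0.4000) ≈ 0.2727
After 'fail': P(defective) = 0.9·0.2727 / (0.9·0.2727 + 0.6·0.7273) ≈ 0.3600
After 'pass': P(defective) = 0.1·0.3600 / (0.1·0.3600 + 0.4·0.6400) ≈ 0.1233
After 'pass': P(defective) = 0.1·0.1233 / (0.1·0.1233 + 0.4·0.8767) ≈ 0.0340

0.034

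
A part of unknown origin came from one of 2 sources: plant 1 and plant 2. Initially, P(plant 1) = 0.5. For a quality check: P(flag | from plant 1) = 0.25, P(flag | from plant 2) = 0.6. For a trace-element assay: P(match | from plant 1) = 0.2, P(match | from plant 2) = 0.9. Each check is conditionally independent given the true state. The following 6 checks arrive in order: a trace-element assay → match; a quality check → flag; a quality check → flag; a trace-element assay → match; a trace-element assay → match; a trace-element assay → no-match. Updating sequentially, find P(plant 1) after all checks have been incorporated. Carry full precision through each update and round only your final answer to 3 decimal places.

After a trace-element assay='match': P(plant 1) = 0.2·0.5000 / (0.2·0.5000 + 0.9·0.5000) ≈ 0.1818
After a quality check='flag': P(plant 1) = 0.25·0.1818 / (0.25·0.1818 + 0.6·0.8182) ≈ 0.0847
After a quality check='flag': P(plant 1) = 0.25·0.0847 / (0.25·0.0847 + 0.6·0.9153) ≈ 0.0371
After a trace-element assay='match': P(plant 1) = 0.2·0.0371 / (0.2·0.0371 + 0.9·0.9629) ≈ 0.0085
After a trace-element assay='match': P(plant 1) = 0.2·0.0085 / (0.2·0.0085 + 0.9·0.9915) ≈ 0.0019
After a trace-element assay='no-match': P(plant 1) = 0.8·0.0019 / (0.8·0.0019 + 0.1·0.9981) ≈ 0.0150

0.015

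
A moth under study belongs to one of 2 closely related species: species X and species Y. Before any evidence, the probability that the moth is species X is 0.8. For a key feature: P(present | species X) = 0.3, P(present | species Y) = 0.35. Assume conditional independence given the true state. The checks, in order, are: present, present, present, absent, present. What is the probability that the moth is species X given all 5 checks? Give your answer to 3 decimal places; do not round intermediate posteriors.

0.699

After 'present': P(species X) = 0.3·0.8000 / (0.3·0.8000 + 0.35·0.2000) ≈ 0.7742
After 'present': P(species X) = 0.3·0.7742 / (0.3·0.7742 + 0.35·0.2258) ≈ 0.7461
After 'present': P(species X) = 0.3·0.7461 / (0.3·0.7461 + 0.35·0.2539) ≈ 0.7158
After 'absent': P(species X) = 0.7·0.7158 / (0.7·0.7158 + 0.65·0.2842) ≈ 0.7307
After 'present': P(species X) = 0.3·0.7307 / (0.3·0.7307 + 0.35·0.2693) ≈ 0.6993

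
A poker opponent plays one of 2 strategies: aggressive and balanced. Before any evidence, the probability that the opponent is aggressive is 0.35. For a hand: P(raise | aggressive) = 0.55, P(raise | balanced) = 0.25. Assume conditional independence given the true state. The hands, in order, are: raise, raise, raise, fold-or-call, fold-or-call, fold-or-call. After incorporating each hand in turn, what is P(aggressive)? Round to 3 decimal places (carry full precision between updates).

0.553

After 'raise': P(aggressive) = 0.55·0.3500 / (0.55·0.3500 + 0.25·0.6500) ≈ 0.5423
After 'raise': P(aggressive) = 0.55·0.5423 / (0.55·0.5423 + 0.25·0.4577) ≈ 0.7227
After 'raise': P(aggressive) = 0.55·0.7227 / (0.55·0.7227 + 0.25·0.2773) ≈ 0.8515
After 'fold-or-call': P(aggressive) = 0.45·0.8515 / (0.45·0.8515 + 0.75·0.1485) ≈ 0.7748
After 'fold-or-call': P(aggressive) = 0.45·0.7748 / (0.45·0.7748 + 0.75·0.2252) ≈ 0.6736
After 'fold-or-call': P(aggressive) = 0.45·0.6736 / (0.45·0.6736 + 0.75·0.3264) ≈ 0.5533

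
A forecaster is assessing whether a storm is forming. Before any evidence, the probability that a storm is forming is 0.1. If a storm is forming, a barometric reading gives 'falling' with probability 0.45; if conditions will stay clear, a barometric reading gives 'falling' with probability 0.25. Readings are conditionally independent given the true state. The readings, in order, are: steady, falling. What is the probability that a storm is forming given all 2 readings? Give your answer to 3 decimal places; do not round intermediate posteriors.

After 'steady': P(storm) = 0.55·0.1000 / (0.55·0.1000 + 0.75·0.9000) ≈ 0.0753
After 'falling': P(storm) = 0.45·0.0753 / (0.45·0.0753 + 0.25·0.9247) ≈ 0.1279

0.128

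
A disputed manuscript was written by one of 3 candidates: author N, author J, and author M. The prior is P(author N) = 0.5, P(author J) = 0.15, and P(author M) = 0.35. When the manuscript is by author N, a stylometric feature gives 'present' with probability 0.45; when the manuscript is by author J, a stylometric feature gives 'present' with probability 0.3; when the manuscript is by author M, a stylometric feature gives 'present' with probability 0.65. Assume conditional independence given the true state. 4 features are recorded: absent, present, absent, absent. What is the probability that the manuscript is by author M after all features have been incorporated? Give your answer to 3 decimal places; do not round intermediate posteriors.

After 'absent': normaliser = 0.55·0.5000 + 0.7·0.1500 + 0.35·0.3500; P(author N) ≈ 0.5473, P(author J) ≈ 0.2090, P(author M) ≈ 0.2438
After 'present': normaliser = 0.45·0.5473 + 0.3·0.2090 + 0.65·0.2438; P(author N) ≈ 0.5269, P(author J) ≈ 0.1341, P(author M) ≈ 0.3390
After 'absent': normaliser = 0.55·0.5269 + 0.7·0.1341 + 0.35·0.3390; P(author N) ≈ 0.5769, P(author J) ≈ 0.1869, P(author M) ≈ 0.2362
After 'absent': normaliser = 0.55·0.5769 + 0.7·0.1869 + 0.35·0.2362; P(author N) ≈ 0.5978, P(author J) ≈ 0.2465, P(author M) ≈ 0.1558

0.156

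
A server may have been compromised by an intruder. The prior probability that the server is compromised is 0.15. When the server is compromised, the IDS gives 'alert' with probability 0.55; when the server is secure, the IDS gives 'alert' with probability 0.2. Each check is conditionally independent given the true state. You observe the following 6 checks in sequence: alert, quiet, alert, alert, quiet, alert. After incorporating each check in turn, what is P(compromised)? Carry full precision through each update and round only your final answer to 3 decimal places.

After 'alert': P(compromised) = 0.55·0.1500 / (0.55·0.1500 + 0.2·0.8500) ≈ 0.3267
After 'quiet': P(compromised) = 0.45·0.3267 / (0.45·0.3267 + 0.8·0.6733) ≈ 0.2144
After 'alert': P(compromised) = 0.55·0.2144 / (0.55·0.2144 + 0.2·0.7856) ≈ 0.4288
After 'alert': P(compromised) = 0.55·0.4288 / (0.55·0.4288 + 0.2·0.5712) ≈ 0.6737
After 'quiet': P(compromised) = 0.45·0.6737 / (0.45·0.6737 + 0.8·0.3263) ≈ 0.5373
After 'alert': P(compromised) = 0.55·0.5373 / (0.55·0.5373 + 0.2·0.4627) ≈ 0.7615

0.762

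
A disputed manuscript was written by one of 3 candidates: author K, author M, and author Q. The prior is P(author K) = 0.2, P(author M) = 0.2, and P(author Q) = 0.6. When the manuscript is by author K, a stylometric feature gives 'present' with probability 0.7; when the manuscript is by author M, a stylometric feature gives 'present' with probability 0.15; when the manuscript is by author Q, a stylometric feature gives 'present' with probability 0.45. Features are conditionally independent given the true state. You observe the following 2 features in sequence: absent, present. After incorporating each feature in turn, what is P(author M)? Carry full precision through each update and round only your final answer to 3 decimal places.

After 'absent': normaliser = 0.3·0.2000 + 0.85·0.2000 + 0.55·0.6000; P(author K) ≈ 0.1071, P(author M) ≈ 0.3036, P(author Q) ≈ 0.5893
After 'present': normaliser = 0.7·0.1071 + 0.15·0.3036 + 0.45·0.5893; P(author K) ≈ 0.1944, P(author M) ≈ 0.1181, P(author Q) ≈ 0.6875

0.118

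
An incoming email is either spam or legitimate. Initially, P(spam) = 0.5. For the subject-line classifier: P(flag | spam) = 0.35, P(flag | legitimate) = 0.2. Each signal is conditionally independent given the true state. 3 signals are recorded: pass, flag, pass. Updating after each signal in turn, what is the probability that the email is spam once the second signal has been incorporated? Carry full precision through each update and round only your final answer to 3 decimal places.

0.587

Each posterior becomes the prior for the next update.
After 'pass': P(spam) = 0.65·0.5000 / (0.65·0.5000 + 0.8·0.5000) ≈ 0.4483
After 'flag': P(spam) = 0.35·0.4483 / (0.35·0.4483 + 0.2·0.5517) ≈ 0.5871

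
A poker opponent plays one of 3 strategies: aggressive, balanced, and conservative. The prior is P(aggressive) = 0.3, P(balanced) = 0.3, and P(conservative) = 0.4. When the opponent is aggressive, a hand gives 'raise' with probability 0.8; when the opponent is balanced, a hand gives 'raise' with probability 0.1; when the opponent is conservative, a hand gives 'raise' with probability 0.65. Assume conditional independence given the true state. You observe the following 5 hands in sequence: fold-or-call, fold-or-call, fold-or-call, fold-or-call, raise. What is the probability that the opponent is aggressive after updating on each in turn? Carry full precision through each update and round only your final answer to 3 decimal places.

0.016

After 'fold-or-call': normaliser = 0.2·0.3000 + 0.9·0.3000 + 0.35·0.4000; P(aggressive) ≈ 0.1277, P(balanced) ≈ 0.5745, P(conservative) ≈ 0.2979
After 'fold-or-call': normaliser = 0.2·0.1277 + 0.9·0.5745 + 0.35·0.2979; P(aggressive) ≈ 0.0395, P(balanced) ≈ 0.7993, P(conservative) ≈ 0.1612
After 'fold-or-call': normaliser = 0.2·0.0395 + 0.9·0.7993 + 0.35·0.1612; P(aggressive) ≈ 0.0101, P(balanced) ≈ 0.9179, P(conservative) ≈ 0.0720
After 'fold-or-call': normaliser = 0.2·0.0101 + 0.9·0.9179 + 0.35·0.0720; P(aggressive) ≈ 0.0024, P(balanced) ≈ 0.9681, P(conservative) ≈ 0.0295
After 'raise': normaliser = 0.8·0.0024 + 0.1·0.9681 + 0.65·0.0295; P(aggressive) ≈ 0.0160, P(balanced) ≈ 0.8212, P(conservative) ≈ 0.1628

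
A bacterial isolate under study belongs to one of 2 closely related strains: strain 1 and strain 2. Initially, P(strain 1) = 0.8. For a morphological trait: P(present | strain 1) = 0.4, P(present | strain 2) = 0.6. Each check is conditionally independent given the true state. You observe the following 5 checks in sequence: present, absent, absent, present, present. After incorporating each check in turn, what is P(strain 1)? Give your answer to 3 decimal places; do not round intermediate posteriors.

After 'present': P(strain 1) = 0.4·0.8000 / (0.4·0.8000 + 0.6·0.2000) ≈ 0.7273
After 'absent': P(strain 1) = 0.6·0.7273 / (0.6·0.7273 + 0.4·0.2727) ≈ 0.8000
After 'absent': P(strain 1) = 0.6·0.8000 / (0.6·0.8000 + 0.4·0.2000) ≈ 0.8571
After 'present': P(strain 1) = 0.4·0.8571 / (0.4·0.8571 + 0.6·0.1429) ≈ 0.8000
After 'present': P(strain 1) = 0.4·0.8000 / (0.4·0.8000 + 0.6·0.2000) ≈ 0.7273

0.727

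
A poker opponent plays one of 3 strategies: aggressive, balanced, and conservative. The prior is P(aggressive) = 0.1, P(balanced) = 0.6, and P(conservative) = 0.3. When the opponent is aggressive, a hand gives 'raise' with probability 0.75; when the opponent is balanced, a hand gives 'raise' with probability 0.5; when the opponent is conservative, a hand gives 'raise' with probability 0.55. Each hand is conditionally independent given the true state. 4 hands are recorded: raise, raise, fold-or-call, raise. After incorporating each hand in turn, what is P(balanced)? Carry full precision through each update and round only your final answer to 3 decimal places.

0.532

After 'raise': normaliser = 0.75·0.1000 + 0.5·0.6000 + 0.55·0.3000; P(aggressive) ≈ 0.1389, P(balanced) ≈ 0.5556, P(conservative) ≈ 0.3056
After 'raise': normaliser = 0.75·0.1389 + 0.5·0.5556 + 0.55·0.3056; P(aggressive) ≈ 0.1894, P(balanced) ≈ 0.5051, P(conservative) ≈ 0.3056
After 'fold-or-call': normaliser = 0.25·0.1894 + 0.5·0.5051 + 0.45·0.3056; P(aggressive) ≈ 0.1083, P(balanced) ≈ 0.5774, P(conservative) ≈ 0.3144
After 'raise': normaliser = 0.75·0.1083 + 0.5·0.5774 + 0.55·0.3144; P(aggressive) ≈ 0.1496, P(balanced) ≈ 0.5319, P(conservative) ≈ 0.3186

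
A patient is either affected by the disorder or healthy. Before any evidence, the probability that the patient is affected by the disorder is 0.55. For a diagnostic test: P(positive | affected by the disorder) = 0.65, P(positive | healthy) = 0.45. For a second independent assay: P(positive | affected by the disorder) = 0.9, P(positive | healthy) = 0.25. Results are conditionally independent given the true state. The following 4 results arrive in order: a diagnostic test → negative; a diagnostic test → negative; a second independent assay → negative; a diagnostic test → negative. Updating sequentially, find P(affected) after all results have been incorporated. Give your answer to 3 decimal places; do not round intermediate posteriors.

0.040

Apply Bayes' rule sequentially, carrying P(affected) forward.
After a diagnostic test='negative': P(affected) = 0.35·0.5500 / (0.35·0.5500 + 0.55·0.4500) ≈ 0.4375
After a diagnostic test='negative': P(affected) = 0.35·0.4375 / (0.35·0.4375 + 0.55·0.5625) ≈ 0.3311
After a second independent assay='negative': P(affected) = 0.1·0.3311 / (0.1·0.3311 + 0.75·0.6689) ≈ 0.0619
After a diagnostic test='negative': P(affected) = 0.35·0.0619 / (0.35·0.0619 + 0.55·0.9381) ≈ 0.0403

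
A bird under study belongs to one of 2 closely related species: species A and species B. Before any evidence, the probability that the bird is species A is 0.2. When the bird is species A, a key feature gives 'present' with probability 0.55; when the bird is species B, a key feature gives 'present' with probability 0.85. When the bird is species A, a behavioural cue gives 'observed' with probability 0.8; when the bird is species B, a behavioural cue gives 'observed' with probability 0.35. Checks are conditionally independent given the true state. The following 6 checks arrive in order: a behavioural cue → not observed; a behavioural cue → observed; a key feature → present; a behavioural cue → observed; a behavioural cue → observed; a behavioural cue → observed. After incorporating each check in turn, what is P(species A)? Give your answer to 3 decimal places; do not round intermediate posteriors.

0.576

Apply Bayes' rule sequentially, carrying P(species A) forward.
After a behavioural cue='not observed': P(species A) = 0.2·0.2000 / (0.2·0.2000 + 0.65·0.8000) ≈ 0.0714
After a behavioural cue='observed': P(species A) = 0.8·0.0714 / (0.8·0.0714 + 0.35·0.9286) ≈ 0.1495
After a key feature='present': P(species A) = 0.55·0.1495 / (0.55·0.1495 + 0.85·0.8505) ≈ 0.1021
After a behavioural cue='observed': P(species A) = 0.8·0.1021 / (0.8·0.1021 + 0.35·0.8979) ≈ 0.2064
After a behavioural cue='observed': P(species A) = 0.8·0.2064 / (0.8·0.2064 + 0.35·0.7936) ≈ 0.3728
After a behavioural cue='observed': P(species A) = 0.8·0.3728 / (0.8·0.3728 + 0.35·0.6272) ≈ 0.5760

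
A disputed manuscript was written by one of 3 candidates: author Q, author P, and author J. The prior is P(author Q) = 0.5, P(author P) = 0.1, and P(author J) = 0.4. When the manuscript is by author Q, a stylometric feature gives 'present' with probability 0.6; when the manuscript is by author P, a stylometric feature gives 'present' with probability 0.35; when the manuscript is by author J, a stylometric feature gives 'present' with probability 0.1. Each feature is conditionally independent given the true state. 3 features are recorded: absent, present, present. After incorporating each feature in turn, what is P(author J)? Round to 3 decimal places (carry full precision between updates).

0.043

After 'absent': normaliser = 0.4·0.5000 + 0.65·0.1000 + 0.9·0.4000; P(author Q) ≈ 0.3200, P(author P) ≈ 0.1040, P(author J) ≈ 0.5760
After 'present': normaliser = 0.6·0.3200 + 0.35·0.1040 + 0.1·0.5760; P(author Q) ≈ 0.6713, P(author P) ≈ 0.1273, P(author J) ≈ 0.2014
After 'present': normaliser = 0.6·0.6713 + 0.35·0.1273 + 0.1·0.2014; P(author Q) ≈ 0.8616, P(author P) ≈ 0.0953, P(author J) ≈ 0.0431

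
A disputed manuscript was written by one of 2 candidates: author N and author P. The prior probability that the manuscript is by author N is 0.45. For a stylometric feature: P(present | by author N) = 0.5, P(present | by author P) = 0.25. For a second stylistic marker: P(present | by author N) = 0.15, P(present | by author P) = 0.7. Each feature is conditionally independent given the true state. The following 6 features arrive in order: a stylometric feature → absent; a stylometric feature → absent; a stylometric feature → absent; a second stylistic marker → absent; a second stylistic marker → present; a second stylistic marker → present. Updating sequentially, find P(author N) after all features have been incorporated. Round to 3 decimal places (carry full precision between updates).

0.031

After a stylometric feature='absent': P(author N) = 0.5·0.4500 / (0.5·0.4500 + 0.75·0.5500) ≈ 0.3529
After a stylometric feature='absent': P(author N) = 0.5·0.3529 / (0.5·0.3529 + 0.75·0.6471) ≈ 0.2667
After a stylometric feature='absent': P(author N) = 0.5·0.2667 / (0.5·0.2667 + 0.75·0.7333) ≈ 0.1951
After a second stylistic marker='absent': P(author N) = 0.85·0.1951 / (0.85·0.1951 + 0.3·0.8049) ≈ 0.4072
After a second stylistic marker='present': P(author N) = 0.15·0.4072 / (0.15·0.4072 + 0.7·0.5928) ≈ 0.1283
After a second stylistic marker='present': P(author N) = 0.15·0.1283 / (0.15·0.1283 + 0.7·0.8717) ≈ 0.0306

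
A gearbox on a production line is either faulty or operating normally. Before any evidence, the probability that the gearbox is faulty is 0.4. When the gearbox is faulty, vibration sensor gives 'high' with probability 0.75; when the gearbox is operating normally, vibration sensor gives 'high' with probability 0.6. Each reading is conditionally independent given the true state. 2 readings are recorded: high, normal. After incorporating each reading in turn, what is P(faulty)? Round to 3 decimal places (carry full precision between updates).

After 'high': P(faulty) = 0.75·0.4000 / (0.75·0.4000 + 0.6·0.6000) ≈ 0.4545
After 'normal': P(faulty) = 0.25·0.4545 / (0.25·0.4545 + 0.4·0.5455) ≈ 0.3425

0.342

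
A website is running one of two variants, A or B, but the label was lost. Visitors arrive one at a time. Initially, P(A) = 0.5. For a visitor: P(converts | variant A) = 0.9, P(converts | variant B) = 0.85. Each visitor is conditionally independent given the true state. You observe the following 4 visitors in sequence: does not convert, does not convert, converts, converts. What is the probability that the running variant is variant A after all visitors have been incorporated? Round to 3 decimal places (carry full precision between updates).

After 'does not convert': P(A) = 0.1·0.5000 / (0.1·0.5000 + 0.15·0.5000) ≈ 0.4000
After 'does not convert': P(A) = 0.1·0.4000 / (0.1·0.4000 + 0.15·0.6000) ≈ 0.3077
After 'converts': P(A) = 0.9·0.3077 / (0.9·0.3077 + 0.85·0.6923) ≈ 0.3200
After 'converts': P(A) = 0.9·0.3200 / (0.9·0.3200 + 0.85·0.6800) ≈ 0.3326

0.333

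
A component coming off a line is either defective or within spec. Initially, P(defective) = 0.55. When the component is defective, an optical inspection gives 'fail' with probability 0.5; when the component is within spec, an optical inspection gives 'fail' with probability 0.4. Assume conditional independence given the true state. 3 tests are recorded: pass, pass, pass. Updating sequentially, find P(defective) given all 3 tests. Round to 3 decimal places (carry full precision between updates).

0.414

After 'pass': P(defective) = 0.5·0.5500 / (0.5·0.5500 + 0.6·0.4500) ≈ 0.5046
After 'pass': P(defective) = 0.5·0.5046 / (0.5·0.5046 + 0.6·0.4954) ≈ 0.4591
After 'pass': P(defective) = 0.5·0.4591 / (0.5·0.4591 + 0.6·0.5409) ≈ 0.4143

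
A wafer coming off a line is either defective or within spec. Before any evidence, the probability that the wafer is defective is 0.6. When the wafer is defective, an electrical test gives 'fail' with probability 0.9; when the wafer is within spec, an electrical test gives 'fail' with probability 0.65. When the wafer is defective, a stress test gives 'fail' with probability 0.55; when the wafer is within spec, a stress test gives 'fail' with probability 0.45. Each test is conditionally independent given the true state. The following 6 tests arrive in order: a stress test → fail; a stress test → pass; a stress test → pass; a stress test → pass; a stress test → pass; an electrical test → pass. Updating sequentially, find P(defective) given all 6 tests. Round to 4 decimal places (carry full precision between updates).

0.1901

After a stress test='fail': P(defective) = 0.55·0.6000 / (0.55·0.6000 + 0.45·0.4000) ≈ 0.6471
After a stress test='pass': P(defective) = 0.45·0.6471 / (0.45·0.6471 + 0.55·0.3529) ≈ 0.6000
After a stress test='pass': P(defective) = 0.45·0.6000 / (0.45·0.6000 + 0.55·0.4000) ≈ 0.5510
After a stress test='pass': P(defective) = 0.45·0.5510 / (0.45·0.5510 + 0.55·0.4490) ≈ 0.5010
After a stress test='pass': P(defective) = 0.45·0.5010 / (0.45·0.5010 + 0.55·0.4990) ≈ 0.4510
After an electrical test='pass': P(defective) = 0.1·0.4510 / (0.1·0.4510 + 0.35·0.5490) ≈ 0.1901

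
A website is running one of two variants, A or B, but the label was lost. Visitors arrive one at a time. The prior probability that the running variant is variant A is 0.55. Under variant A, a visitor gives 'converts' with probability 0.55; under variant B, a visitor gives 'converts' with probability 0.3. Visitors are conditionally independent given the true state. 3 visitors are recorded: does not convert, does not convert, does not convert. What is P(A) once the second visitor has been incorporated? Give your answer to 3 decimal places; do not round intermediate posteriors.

0.336

After 'does not convert': P(A) = 0.45·0.5500 / (0.45·0.5500 + 0.7·0.4500) ≈ 0.4400
After 'does not convert': P(A) = 0.45·0.4400 / (0.45·0.4400 + 0.7·0.5600) ≈ 0.3356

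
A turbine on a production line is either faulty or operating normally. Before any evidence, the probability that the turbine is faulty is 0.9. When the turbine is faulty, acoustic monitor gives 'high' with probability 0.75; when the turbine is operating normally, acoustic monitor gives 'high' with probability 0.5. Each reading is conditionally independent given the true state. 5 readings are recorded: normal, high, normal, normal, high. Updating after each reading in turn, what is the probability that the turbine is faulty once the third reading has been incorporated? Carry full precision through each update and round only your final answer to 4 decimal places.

0.7714

After 'normal': P(faulty) = 0.25·0.9000 / (0.25·0.9000 + 0.5·0.1000) ≈ 0.8182
After 'high': P(faulty) = 0.75·0.8182 / (0.75·0.8182 + 0.5·0.1818) ≈ 0.8710
After 'normal': P(faulty) = 0.25·0.8710 / (0.25·0.8710 + 0.5·0.1290) ≈ 0.7714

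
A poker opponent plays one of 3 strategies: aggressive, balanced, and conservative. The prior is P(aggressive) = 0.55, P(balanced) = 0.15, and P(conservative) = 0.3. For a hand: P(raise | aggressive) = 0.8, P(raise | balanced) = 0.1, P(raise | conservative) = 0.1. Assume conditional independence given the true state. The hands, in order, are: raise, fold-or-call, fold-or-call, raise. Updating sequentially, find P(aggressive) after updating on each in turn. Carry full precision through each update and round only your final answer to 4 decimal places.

0.7944

After 'raise': normaliser = 0.8·0.5500 + 0.1·0.1500 + 0.1·0.3000; P(aggressive) ≈ 0.9072, P(balanced) ≈ 0.0309, P(conservative) ≈ 0.0619
After 'fold-or-call': normaliser = 0.2·0.9072 + 0.9·0.0309 + 0.9·0.0619; P(aggressive) ≈ 0.6848, P(balanced) ≈ 0.1051, P(conservative) ≈ 0.2101
After 'fold-or-call': normaliser = 0.2·0.6848 + 0.9·0.1051 + 0.9·0.2101; P(aggressive) ≈ 0.3256, P(balanced) ≈ 0.2248, P(conservative) ≈ 0.4496
After 'raise': normaliser = 0.8·0.3256 + 0.1·0.2248 + 0.1·0.4496; P(aggressive) ≈ 0.7944, P(balanced) ≈ 0.0685, P(conservative) ≈ 0.1371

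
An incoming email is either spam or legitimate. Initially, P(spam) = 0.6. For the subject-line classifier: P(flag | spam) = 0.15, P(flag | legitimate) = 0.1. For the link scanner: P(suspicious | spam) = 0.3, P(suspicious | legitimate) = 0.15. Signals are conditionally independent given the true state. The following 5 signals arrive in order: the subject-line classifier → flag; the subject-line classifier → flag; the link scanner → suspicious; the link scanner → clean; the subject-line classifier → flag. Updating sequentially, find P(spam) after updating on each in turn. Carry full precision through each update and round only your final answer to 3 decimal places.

0.893

After the subject-line classifier='flag': P(spam) = 0.15·0.6000 / (0.15·0.6000 + 0.1·0.4000) ≈ 0.6923
After the subject-line classifier='flag': P(spam) = 0.15·0.6923 / (0.15·0.6923 + 0.1·0.3077) ≈ 0.7714
After the link scanner='suspicious': P(spam) = 0.3·0.7714 / (0.3·0.7714 + 0.15·0.2286) ≈ 0.8710
After the link scanner='clean': P(spam) = 0.7·0.8710 / (0.7·0.8710 + 0.85·0.1290) ≈ 0.8475
After the subject-line classifier='flag': P(spam) = 0.15·0.8475 / (0.15·0.8475 + 0.1·0.1525) ≈ 0.8929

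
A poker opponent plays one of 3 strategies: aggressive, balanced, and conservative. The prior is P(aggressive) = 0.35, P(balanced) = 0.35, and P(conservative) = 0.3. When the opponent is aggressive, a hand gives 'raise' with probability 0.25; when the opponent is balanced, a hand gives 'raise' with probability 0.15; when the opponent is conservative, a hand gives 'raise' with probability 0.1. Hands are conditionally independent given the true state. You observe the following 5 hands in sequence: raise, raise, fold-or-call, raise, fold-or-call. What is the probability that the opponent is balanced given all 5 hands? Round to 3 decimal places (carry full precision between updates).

0.205

After 'raise': normaliser = 0.25·0.3500 + 0.15·0.3500 + 0.1·0.3000; P(aggressive) ≈ 0.5147, P(balanced) ≈ 0.3088, P(conservative) ≈ 0.1765
After 'raise': normaliser = 0.25·0.5147 + 0.15·0.3088 + 0.1·0.1765; P(aggressive) ≈ 0.6679, P(balanced) ≈ 0.2405, P(conservative) ≈ 0.0916
After 'fold-or-call': normaliser = 0.75·0.6679 + 0.85·0.2405 + 0.9·0.0916; P(aggressive) ≈ 0.6359, P(balanced) ≈ 0.2594, P(conservative) ≈ 0.1047
After 'raise': normaliser = 0.25·0.6359 + 0.15·0.2594 + 0.1·0.1047; P(aggressive) ≈ 0.7630, P(balanced) ≈ 0.1868, P(conservative) ≈ 0.0502
After 'fold-or-call': normaliser = 0.75·0.7630 + 0.85·0.1868 + 0.9·0.0502; P(aggressive) ≈ 0.7372, P(balanced) ≈ 0.2045, P(conservative) ≈ 0.0582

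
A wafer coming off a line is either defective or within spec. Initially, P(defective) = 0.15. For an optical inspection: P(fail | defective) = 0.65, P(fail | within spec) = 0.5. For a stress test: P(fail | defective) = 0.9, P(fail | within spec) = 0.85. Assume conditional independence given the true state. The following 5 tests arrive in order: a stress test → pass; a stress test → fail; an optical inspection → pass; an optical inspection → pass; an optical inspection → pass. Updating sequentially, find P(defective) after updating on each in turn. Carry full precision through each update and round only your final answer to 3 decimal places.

0.041

Each posterior becomes the prior for the next update.
After a stress test='pass': P(defective) = 0.1·0.1500 / (0.1·0.1500 + 0.15·0.8500) ≈ 0.1053
After a stress test='fail': P(defective) = 0.9·0.1053 / (0.9·0.1053 + 0.85·0.8947) ≈ 0.1108
After an optical inspection='pass': P(defective) = 0.35·0.1108 / (0.35·0.1108 + 0.5·0.8892) ≈ 0.0802
After an optical inspection='pass': P(defective) = 0.35·0.0802 / (0.35·0.0802 + 0.5·0.9198) ≈ 0.0575
After an optical inspection='pass': P(defective) = 0.35·0.0575 / (0.35·0.0575 + 0.5·0.9425) ≈ 0.0410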